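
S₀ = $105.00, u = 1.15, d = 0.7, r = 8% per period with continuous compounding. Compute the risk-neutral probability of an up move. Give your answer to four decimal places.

p = 0.8517

Risk-neutral probability p = (e^0.08 − 0.7)/(1.15 − 0.7) = 0.3833/0.4500 = 0.8517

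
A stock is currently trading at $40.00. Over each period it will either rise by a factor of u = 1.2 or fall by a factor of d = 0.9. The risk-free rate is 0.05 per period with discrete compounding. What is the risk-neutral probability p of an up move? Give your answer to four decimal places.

p = 0.5000

Risk-neutral probability p = (1 + 0.05 − 0.9)/(1.2 − 0.9) = 0.1500/0.3000 = 0.5000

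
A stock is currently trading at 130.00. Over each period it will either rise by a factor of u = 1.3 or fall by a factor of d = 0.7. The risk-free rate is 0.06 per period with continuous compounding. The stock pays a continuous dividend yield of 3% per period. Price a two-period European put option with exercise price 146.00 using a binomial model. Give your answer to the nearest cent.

26.89

Per-period risk-free factor R = e^0.06 = 1.0618; dividend-adjusted growth = e^(0.06−0.03) = 1.0305.
Risk-neutral probability p = (1.0305 − 0.7)/(1.3 − 0.7) = 0.3305/0.6000 = 0.5508
Terminal stock prices: S_uu = 219.7, S_ud = 118.3, S_dd = 63.7
Terminal payoffs (K − S): max(-73.7, 0) = 0, max(27.7, 0) = 27.7, max(82.3, 0) = 82.3
Node u (S = 169): V_u = e^(−0.06)·[0.5508·0.0000 + 0.4492·27.7000] = 11.7193
Node d (S = 91): V_d = e^(−0.06)·[0.5508·27.7000 + 0.4492·82.3000] = 49.1871
Node 0 (S = 130): V_0 = e^(−0.06)·[0.5508·11.7193 + 0.4492·49.1871] = 26.8887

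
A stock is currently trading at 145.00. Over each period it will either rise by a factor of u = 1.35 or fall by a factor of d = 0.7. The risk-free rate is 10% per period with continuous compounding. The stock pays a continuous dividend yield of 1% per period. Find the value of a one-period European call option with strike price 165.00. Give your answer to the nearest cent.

Per-period risk-free factor R = e^0.1 = 1.1052; dividend-adjusted growth = e^(0.1−0.01) = 1.0942.
Risk-neutral probability p = (1.0942 − 0.7)/(1.35 − 0.7) = 0.3942/0.6500 = 0.6064
Terminal stock prices: S_u = 195.8, S_d = 101.5
Terminal payoffs (S − K): max(30.75, 0) = 30.75, max(-63.5, 0) = 0
Node 0 (S = 145): V_0 = e^(−0.1)·[0.6064·30.7500 + 0.3936·0.0000] = 16.8729

16.87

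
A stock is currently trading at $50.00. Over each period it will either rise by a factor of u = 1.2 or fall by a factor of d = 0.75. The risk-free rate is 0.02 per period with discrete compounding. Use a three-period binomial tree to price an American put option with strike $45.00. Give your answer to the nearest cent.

Risk-neutral probability p = (1 + 0.02 − 0.75)/(1.2 − 0.75) = 0.2700/0.4500 = 0.6000
Terminal stock prices: S_uuu = 86.4, S_uud = 54, S_udd = 33.75, S_ddd = 21.09
Terminal payoffs (K − S): max(-41.4, 0) = 0, max(-9, 0) = 0, max(11.25, 0) = 11.25, max(23.91, 0) = 23.91
Node uu (S = 72): continuation = 1/1.02·[0.6000·0.0000 + 0.4000·0.0000] = 0.0000; exercise value = 0.0000 ≤ continuation, so V_uu = 0.0000
Node ud (S = 45): continuation = 1/1.02·[0.6000·0.0000 + 0.4000·11.2500] = 4.4118; exercise value = 0.0000 ≤ continuation, so V_ud = 4.4118
Node dd (S = 28.12): continuation = 1/1.02·[0.6000·11.2500 + 0.4000·23.9062] = 15.9926; exercise value = 16.8750 > continuation, so V_dd = 16.8750 (exercise)
Node u (S = 60): continuation = 1/1.02·[0.6000·0.0000 + 0.4000·4.4118] = 1.7301; exercise value = 0.0000 ≤ continuation, so V_u = 1.7301
Node d (S = 37.5): continuation = 1/1.02·[0.6000·4.4118 + 0.4000·16.8750] = 9.2128; exercise value = 7.5000 ≤ continuation, so V_d = 9.2128
Node 0 (S = 50): continuation = 1/1.02·[0.6000·1.7301 + 0.4000·9.2128] = 4.6306; exercise value = 0.0000 ≤ continuation, so V_0 = 4.6306

$4.63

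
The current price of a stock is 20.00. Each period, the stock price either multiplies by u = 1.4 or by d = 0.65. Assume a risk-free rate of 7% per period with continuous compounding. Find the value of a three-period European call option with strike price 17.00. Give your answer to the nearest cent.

Risk-neutral probability p = (e^0.07 − 0.65)/(1.4 − 0.65) = 0.4225/0.7500 = 0.5633
Terminal stock prices: S_uuu = 54.88, S_uud = 25.48, S_udd = 11.83, S_ddd = 5.492
Terminal payoffs (S − K): max(37.88, 0) = 37.88, max(8.48, 0) = 8.48, max(-5.17, 0) = 0, max(-11.51, 0) = 0
Node uu (S = 39.2): V_uu = e^(−0.07)·[0.5633·37.8800 + 0.4367·8.4800] = 23.3493
Node ud (S = 18.2): V_ud = e^(−0.07)·[0.5633·8.4800 + 0.4367·0.0000] = 4.4542
Node dd (S = 8.45): V_dd = e^(−0.07)·[0.5633·0.0000 + 0.4367·0.0000] = 0.0000
Node u (S = 28): V_u = e^(−0.07)·[0.5633·23.3493 + 0.4367·4.4542] = 14.0779
Node d (S = 13): V_d = e^(−0.07)·[0.5633·4.4542 + 0.4367·0.0000] = 2.3396
Node 0 (S = 20): V_0 = e^(−0.07)·[0.5633·14.0779 + 0.4367·2.3396] = 8.3471

8.35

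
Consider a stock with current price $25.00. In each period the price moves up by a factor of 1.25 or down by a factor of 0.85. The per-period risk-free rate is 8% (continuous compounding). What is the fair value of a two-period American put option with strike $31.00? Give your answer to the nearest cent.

Risk-neutral probability p = (e^0.08 − 0.85)/(1.25 − 0.85) = 0.2333/0.4000 = 0.5832
Terminal stock prices: S_uu = 39.06, S_ud = 26.56, S_dd = 18.06
Terminal payoffs (K − S): max(-8.062, 0) = 0, max(4.438, 0) = 4.438, max(12.94, 0) = 12.94
Node u (S = 31.25): continuation = e^(−0.08)·[0.5832·0.0000 + 0.4168·4.4375] = 1.7073; exercise value = 0.0000 ≤ continuation, so V_u = 1.7073
Node d (S = 21.25): continuation = e^(−0.08)·[0.5832·4.4375 + 0.4168·12.9375] = 7.3666; exercise value = 9.7500 > continuation, so V_d = 9.7500 (exercise)
Node 0 (S = 25): continuation = e^(−0.08)·[0.5832·1.7073 + 0.4168·9.7500] = 4.6704; exercise value = 6.0000 > continuation, so V_0 = 6.0000 (exercise)

$6.00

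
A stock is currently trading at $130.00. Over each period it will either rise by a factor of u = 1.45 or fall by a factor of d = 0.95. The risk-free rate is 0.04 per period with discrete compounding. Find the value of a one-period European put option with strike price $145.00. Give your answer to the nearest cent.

Risk-neutral probability p = (1 + 0.04 − 0.95)/(1.45 − 0.95) = 0.0900/0.5000 = 0.1800
Terminal stock prices: S_u = 188.5, S_d = 123.5
Terminal payoffs (K − S): max(-43.5, 0) = 0, max(21.5, 0) = 21.5
Node 0 (S = 130): V_0 = 1/1.04·[0.1800·0.0000 + 0.8200·21.5000] = 16.9519

$16.95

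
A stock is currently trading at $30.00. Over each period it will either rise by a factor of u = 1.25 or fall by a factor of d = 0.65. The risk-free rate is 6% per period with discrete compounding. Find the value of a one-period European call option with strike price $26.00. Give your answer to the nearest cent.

$7.41

Risk-neutral probability p = (1 + 0.06 − 0.65)/(1.25 − 0.65) = 0.4100/0.6000 = 0.6833
Terminal stock prices: S_u = 37.5, S_d = 19.5
Terminal payoffs (S − K): max(11.5, 0) = 11.5, max(-6.5, 0) = 0
Node 0 (S = 30): V_0 = 1/1.06·[0.6833·11.5000 + 0.3167·0.0000] = 7.4135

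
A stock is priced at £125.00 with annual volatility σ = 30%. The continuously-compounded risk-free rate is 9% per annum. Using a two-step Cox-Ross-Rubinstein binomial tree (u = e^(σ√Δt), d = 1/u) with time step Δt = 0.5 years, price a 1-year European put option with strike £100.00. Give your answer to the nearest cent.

CRR parameters: u = e^(σ√Δt) = e^(0.3·√0.5) = 1.2363, d = 1/u = 0.8089
Per-period rate: rΔt = 0.09·0.5 = 0.045, so R = e^0.045 = 1.0460
Risk-neutral probability p = (e^0.045 − 0.8089)/(1.2363 − 0.8089) = 0.2372/0.4275 = 0.5548
Terminal stock prices: S_uu = 191.1, S_ud = 125, S_dd = 81.78
Terminal payoffs (K − S): max(-91.06, 0) = 0, max(-25, 0) = 0, max(18.22, 0) = 18.22
Node u (S = 154.5): V_u = e^(−0.045)·[0.5548·0.0000 + 0.4452·0.0000] = 0.0000
Node d (S = 101.1): V_d = e^(−0.045)·[0.5548·0.0000 + 0.4452·18.2186] = 7.7533
Node 0 (S = 125): V_0 = e^(−0.045)·[0.5548·0.0000 + 0.4452·7.7533] = 3.2995

£3.30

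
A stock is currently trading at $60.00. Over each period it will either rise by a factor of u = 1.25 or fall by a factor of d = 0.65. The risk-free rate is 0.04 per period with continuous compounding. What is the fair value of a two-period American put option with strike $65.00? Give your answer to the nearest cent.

$12.12

Risk-neutral probability p = (e^0.04 − 0.65)/(1.25 − 0.65) = 0.3908/0.6000 = 0.6514
Terminal stock prices: S_uu = 93.75, S_ud = 48.75, S_dd = 25.35
Terminal payoffs (K − S): max(-28.75, 0) = 0, max(16.25, 0) = 16.25, max(39.65, 0) = 39.65
Node u (S = 75): continuation = e^(−0.04)·[0.6514·0.0000 + 0.3486·16.2500] = 5.4434; exercise value = 0.0000 ≤ continuation, so V_u = 5.4434
Node d (S = 39): continuation = e^(−0.04)·[0.6514·16.2500 + 0.3486·39.6500] = 23.4513; exercise value = 26.0000 > continuation, so V_d = 26.0000 (exercise)
Node 0 (S = 60): continuation = e^(−0.04)·[0.6514·5.4434 + 0.3486·26.0000] = 12.1160; exercise value = 5.0000 ≤ continuation, so V_0 = 12.1160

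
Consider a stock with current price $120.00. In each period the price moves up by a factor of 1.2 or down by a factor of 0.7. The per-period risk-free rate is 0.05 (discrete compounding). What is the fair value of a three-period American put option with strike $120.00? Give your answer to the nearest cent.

Risk-neutral probability p = (1 + 0.05 − 0.7)/(1.2 − 0.7) = 0.3500/0.5000 = 0.7000
Terminal stock prices: S_uuu = 207.4, S_uud = 121, S_udd = 70.56, S_ddd = 41.16
Terminal payoffs (K − S): max(-87.36, 0) = 0, max(-0.96, 0) = 0, max(49.44, 0) = 49.44, max(78.84, 0) = 78.84
Node uu (S = 172.8): continuation = 1/1.05·[0.7000·0.0000 + 0.3000·0.0000] = 0.0000; exercise value = 0.0000 ≤ continuation, so V_uu = 0.0000
Node ud (S = 100.8): continuation = 1/1.05·[0.7000·0.0000 + 0.3000·49.4400] = 14.1257; exercise value = 19.2000 > continuation, so V_ud = 19.2000 (exercise)
Node dd (S = 58.8): continuation = 1/1.05·[0.7000·49.4400 + 0.3000·78.8400] = 55.4857; exercise value = 61.2000 > continuation, so V_dd = 61.2000 (exercise)
Node u (S = 144): continuation = 1/1.05·[0.7000·0.0000 + 0.3000·19.2000] = 5.4857; exercise value = 0.0000 ≤ continuation, so V_u = 5.4857
Node d (S = 84): continuation = 1/1.05·[0.7000·19.2000 + 0.3000·61.2000] = 30.2857; exercise value = 36.0000 > continuation, so V_d = 36.0000 (exercise)
Node 0 (S = 120): continuation = 1/1.05·[0.7000·5.4857 + 0.3000·36.0000] = 13.9429; exercise value = 0.0000 ≤ continuation, so V_0 = 13.9429

$13.94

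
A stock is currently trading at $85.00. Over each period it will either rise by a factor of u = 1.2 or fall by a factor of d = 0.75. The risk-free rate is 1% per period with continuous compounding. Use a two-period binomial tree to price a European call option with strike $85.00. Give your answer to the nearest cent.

$12.24

Risk-neutral probability p = (e^0.01 − 0.75)/(1.2 − 0.75) = 0.2601/0.4500 = 0.5779
Terminal stock prices: S_uu = 122.4, S_ud = 76.5, S_dd = 47.81
Terminal payoffs (S − K): max(37.4, 0) = 37.4, max(-8.5, 0) = 0, max(-37.19, 0) = 0
Node u (S = 102): V_u = e^(−0.01)·[0.5779·37.4000 + 0.4221·0.0000] = 21.3980
Node d (S = 63.75): V_d = e^(−0.01)·[0.5779·0.0000 + 0.4221·0.0000] = 0.0000
Node 0 (S = 85): V_0 = e^(−0.01)·[0.5779·21.3980 + 0.4221·0.0000] = 12.2426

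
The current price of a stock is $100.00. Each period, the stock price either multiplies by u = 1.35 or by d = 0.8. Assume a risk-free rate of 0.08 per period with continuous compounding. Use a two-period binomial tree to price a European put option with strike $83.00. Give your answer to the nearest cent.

Risk-neutral probability p = (e^0.08 − 0.8)/(1.35 − 0.8) = 0.2833/0.5500 = 0.5151
Terminal stock prices: S_uu = 182.3, S_ud = 108, S_dd = 64
Terminal payoffs (K − S): max(-99.25, 0) = 0, max(-25, 0) = 0, max(19, 0) = 19
Node u (S = 135): V_u = e^(−0.08)·[0.5151·0.0000 + 0.4849·0.0000] = 0.0000
Node d (S = 80): V_d = e^(−0.08)·[0.5151·0.0000 + 0.4849·19.0000] = 8.5053
Node 0 (S = 100): V_0 = e^(−0.08)·[0.5151·0.0000 + 0.4849·8.5053] = 3.8074

$3.81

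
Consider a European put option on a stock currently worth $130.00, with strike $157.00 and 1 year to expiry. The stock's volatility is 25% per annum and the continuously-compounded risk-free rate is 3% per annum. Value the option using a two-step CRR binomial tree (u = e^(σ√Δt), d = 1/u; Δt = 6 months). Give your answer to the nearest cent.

CRR parameters: u = e^(σ√Δt) = e^(0.25·√0.5) = 1.1934, d = 1/u = 0.8380
Per-period rate: rΔt = 0.03·0.5 = 0.015, so R = e^0.015 = 1.0151
Risk-neutral probability p = (e^0.015 − 0.8380)/(1.1934 − 0.8380) = 0.1771/0.3554 = 0.4984
Terminal stock prices: S_uu = 185.1, S_ud = 130, S_dd = 91.28
Terminal payoffs (K − S): max(-28.14, 0) = 0, max(27, 0) = 27, max(65.72, 0) = 65.72
Node u (S = 155.1): V_u = e^(−0.015)·[0.4984·0.0000 + 0.5016·27.0000] = 13.3404
Node d (S = 108.9): V_d = e^(−0.015)·[0.4984·27.0000 + 0.5016·65.7155] = 45.7269
Node 0 (S = 130): V_0 = e^(−0.015)·[0.4984·13.3404 + 0.5016·45.7269] = 29.1435

$29.14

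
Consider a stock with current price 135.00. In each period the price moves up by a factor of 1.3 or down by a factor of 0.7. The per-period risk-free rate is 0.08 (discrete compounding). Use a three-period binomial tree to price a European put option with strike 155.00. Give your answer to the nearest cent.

18.25

Risk-neutral probability p = (1 + 0.08 − 0.7)/(1.3 − 0.7) = 0.3800/0.6000 = 0.6333
Terminal stock prices: S_uuu = 296.6, S_uud = 159.7, S_udd = 85.99, S_ddd = 46.3
Terminal payoffs (K − S): max(-141.6, 0) = 0, max(-4.705, 0) = 0, max(69.01, 0) = 69.01, max(108.7, 0) = 108.7
Node uu (S = 228.2): V_uu = 1/1.08·[0.6333·0.0000 + 0.3667·0.0000] = 0.0000
Node ud (S = 122.8): V_ud = 1/1.08·[0.6333·0.0000 + 0.3667·69.0050] = 23.4276
Node dd (S = 66.15): V_dd = 1/1.08·[0.6333·69.0050 + 0.3667·108.6950] = 77.3685
Node u (S = 175.5): V_u = 1/1.08·[0.6333·0.0000 + 0.3667·23.4276] = 7.9538
Node d (S = 94.5): V_d = 1/1.08·[0.6333·23.4276 + 0.3667·77.3685] = 40.0055
Node 0 (S = 135): V_0 = 1/1.08·[0.6333·7.9538 + 0.3667·40.0055] = 18.2464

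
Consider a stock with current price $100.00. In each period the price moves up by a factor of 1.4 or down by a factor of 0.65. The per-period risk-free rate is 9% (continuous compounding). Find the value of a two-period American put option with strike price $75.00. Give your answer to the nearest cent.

Risk-neutral probability p = (e^0.09 − 0.65)/(1.4 − 0.65) = 0.4442/0.7500 = 0.5922
Terminal stock prices: S_uu = 196, S_ud = 91, S_dd = 42.25
Terminal payoffs (K − S): max(-121, 0) = 0, max(-16, 0) = 0, max(32.75, 0) = 32.75
Node u (S = 140): continuation = e^(−0.09)·[0.5922·0.0000 + 0.4078·0.0000] = 0.0000; exercise value = 0.0000 ≤ continuation, so V_u = 0.0000
Node d (S = 65): continuation = e^(−0.09)·[0.5922·0.0000 + 0.4078·32.7500] = 12.2050; exercise value = 10.0000 ≤ continuation, so V_d = 12.2050
Node 0 (S = 100): continuation = e^(−0.09)·[0.5922·0.0000 + 0.4078·12.2050] = 4.5485; exercise value = 0.0000 ≤ continuation, so V_0 = 4.5485

$4.55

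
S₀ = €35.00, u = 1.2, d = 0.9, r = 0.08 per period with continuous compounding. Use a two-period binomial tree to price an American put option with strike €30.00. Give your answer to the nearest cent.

€0.21

Risk-neutral probability p = (e^0.08 − 0.9)/(1.2 − 0.9) = 0.1833/0.3000 = 0.6110
Terminal stock prices: S_uu = 50.4, S_ud = 37.8, S_dd = 28.35
Terminal payoffs (K − S): max(-20.4, 0) = 0, max(-7.8, 0) = 0, max(1.65, 0) = 1.65
Node u (S = 42): continuation = e^(−0.08)·[0.6110·0.0000 + 0.3890·0.0000] = 0.0000; exercise value = 0.0000 ≤ continuation, so V_u = 0.0000
Node d (S = 31.5): continuation = e^(−0.08)·[0.6110·0.0000 + 0.3890·1.6500] = 0.5926; exercise value = 0.0000 ≤ continuation, so V_d = 0.5926
Node 0 (S = 35): continuation = e^(−0.08)·[0.6110·0.0000 + 0.3890·0.5926] = 0.2128; exercise value = 0.0000 ≤ continuation, so V_0 = 0.2128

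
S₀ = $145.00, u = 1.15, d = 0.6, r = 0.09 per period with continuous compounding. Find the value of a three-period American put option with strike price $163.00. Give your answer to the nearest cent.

Risk-neutral probability p = (e^0.09 − 0.6)/(1.15 − 0.6) = 0.4942/0.5500 = 0.8985
Terminal stock prices: S_uuu = 220.5, S_uud = 115.1, S_udd = 60.03, S_ddd = 31.32
Terminal payoffs (K − S): max(-57.53, 0) = 0, max(47.94, 0) = 47.94, max(103, 0) = 103, max(131.7, 0) = 131.7
Node uu (S = 191.8): continuation = e^(−0.09)·[0.8985·0.0000 + 0.1015·47.9425] = 4.4474; exercise value = 0.0000 ≤ continuation, so V_uu = 4.4474
Node ud (S = 100): continuation = e^(−0.09)·[0.8985·47.9425 + 0.1015·102.9700] = 48.9208; exercise value = 62.9500 > continuation, so V_ud = 62.9500 (exercise)
Node dd (S = 52.2): continuation = e^(−0.09)·[0.8985·102.9700 + 0.1015·131.6800] = 96.7708; exercise value = 110.8000 > continuation, so V_dd = 110.8000 (exercise)
Node u (S = 166.8): continuation = e^(−0.09)·[0.8985·4.4474 + 0.1015·62.9500] = 9.4916; exercise value = 0.0000 ≤ continuation, so V_u = 9.4916
Node d (S = 87): continuation = e^(−0.09)·[0.8985·62.9500 + 0.1015·110.8000] = 61.9708; exercise value = 76.0000 > continuation, so V_d = 76.0000 (exercise)
Node 0 (S = 145): continuation = e^(−0.09)·[0.8985·9.4916 + 0.1015·76.0000] = 14.8444; exercise value = 18.0000 > continuation, so V_0 = 18.0000 (exercise)

$18.00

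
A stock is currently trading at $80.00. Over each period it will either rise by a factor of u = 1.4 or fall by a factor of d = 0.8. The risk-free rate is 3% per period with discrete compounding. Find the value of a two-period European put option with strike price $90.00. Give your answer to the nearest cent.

$14.09

Risk-neutral probability p = (1 + 0.03 − 0.8)/(1.4 − 0.8) = 0.2300/0.6000 = 0.3833
Terminal stock prices: S_uu = 156.8, S_ud = 89.6, S_dd = 51.2
Terminal payoffs (K − S): max(-66.8, 0) = 0, max(0.4, 0) = 0.4, max(38.8, 0) = 38.8
Node u (S = 112): V_u = 1/1.03·[0.3833·0.0000 + 0.6167·0.4000] = 0.2395
Node d (S = 64): V_d = 1/1.03·[0.3833·0.4000 + 0.6167·38.8000] = 23.3786
Node 0 (S = 80): V_0 = 1/1.03·[0.3833·0.2395 + 0.6167·23.3786] = 14.0860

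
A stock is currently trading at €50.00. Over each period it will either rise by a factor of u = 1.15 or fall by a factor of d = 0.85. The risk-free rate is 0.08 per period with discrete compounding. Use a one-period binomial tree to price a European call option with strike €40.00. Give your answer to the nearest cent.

€12.96

Risk-neutral probability p = (1 + 0.08 − 0.85)/(1.15 − 0.85) = 0.2300/0.3000 = 0.7667
Terminal stock prices: S_u = 57.5, S_d = 42.5
Terminal payoffs (S − K): max(17.5, 0) = 17.5, max(2.5, 0) = 2.5
Node 0 (S = 50): V_0 = 1/1.08·[0.7667·17.5000 + 0.2333·2.5000] = 12.9630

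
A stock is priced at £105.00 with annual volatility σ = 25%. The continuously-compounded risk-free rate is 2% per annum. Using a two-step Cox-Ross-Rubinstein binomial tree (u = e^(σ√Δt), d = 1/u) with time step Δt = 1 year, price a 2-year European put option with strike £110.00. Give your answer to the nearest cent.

CRR parameters: u = e^(σ√Δt) = e^(0.25·√1) = 1.2840, d = 1/u = 0.7788
Per-period rate: rΔt = 0.02·1 = 0.02, so R = e^0.02 = 1.0202
Risk-neutral probability p = (e^0.02 − 0.7788)/(1.2840 − 0.7788) = 0.2414/0.5052 = 0.4778
Terminal stock prices: S_uu = 173.1, S_ud = 105, S_dd = 63.69
Terminal payoffs (K − S): max(-63.12, 0) = 0, max(5, 0) = 5, max(46.31, 0) = 46.31
Node u (S = 134.8): V_u = e^(−0.02)·[0.4778·0.0000 + 0.5222·5.0000] = 2.5593
Node d (S = 81.77): V_d = e^(−0.02)·[0.4778·5.0000 + 0.5222·46.3143] = 26.0478
Node 0 (S = 105): V_0 = e^(−0.02)·[0.4778·2.5593 + 0.5222·26.0478] = 14.5312

£14.53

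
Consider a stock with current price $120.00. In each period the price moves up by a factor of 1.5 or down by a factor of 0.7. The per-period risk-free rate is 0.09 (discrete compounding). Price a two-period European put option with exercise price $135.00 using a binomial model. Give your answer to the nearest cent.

$20.63

Risk-neutral probability p = (1 + 0.09 − 0.7)/(1.5 − 0.7) = 0.3900/0.8000 = 0.4875
Terminal stock prices: S_uu = 270, S_ud = 126, S_dd = 58.8
Terminal payoffs (K − S): max(-135, 0) = 0, max(9, 0) = 9, max(76.2, 0) = 76.2
Node u (S = 180): V_u = 1/1.09·[0.4875·0.0000 + 0.5125·9.0000] = 4.2317
Node d (S = 84): V_d = 1/1.09·[0.4875·9.0000 + 0.5125·76.2000] = 39.8532
Node 0 (S = 120): V_0 = 1/1.09·[0.4875·4.2317 + 0.5125·39.8532] = 20.6309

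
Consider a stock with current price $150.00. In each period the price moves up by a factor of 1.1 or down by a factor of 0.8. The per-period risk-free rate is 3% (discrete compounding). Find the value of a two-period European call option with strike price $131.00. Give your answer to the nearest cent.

Risk-neutral probability p = (1 + 0.03 − 0.8)/(1.1 − 0.8) = 0.2300/0.3000 = 0.7667
Terminal stock prices: S_uu = 181.5, S_ud = 132, S_dd = 96
Terminal payoffs (S − K): max(50.5, 0) = 50.5, max(1, 0) = 1, max(-35, 0) = 0
Node u (S = 165): V_u = 1/1.03·[0.7667·50.5000 + 0.2333·1.0000] = 37.8155
Node d (S = 120): V_d = 1/1.03·[0.7667·1.0000 + 0.2333·0.0000] = 0.7443
Node 0 (S = 150): V_0 = 1/1.03·[0.7667·37.8155 + 0.2333·0.7443] = 28.3161

$28.32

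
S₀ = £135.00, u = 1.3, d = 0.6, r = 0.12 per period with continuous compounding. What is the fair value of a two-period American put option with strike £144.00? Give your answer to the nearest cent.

£19.42

Risk-neutral probability p = (e^0.12 − 0.6)/(1.3 − 0.6) = 0.5275/0.7000 = 0.7536
Terminal stock prices: S_uu = 228.2, S_ud = 105.3, S_dd = 48.6
Terminal payoffs (K − S): max(-84.15, 0) = 0, max(38.7, 0) = 38.7, max(95.4, 0) = 95.4
Node u (S = 175.5): continuation = e^(−0.12)·[0.7536·0.0000 + 0.2464·38.7000] = 8.4585; exercise value = 0.0000 ≤ continuation, so V_u = 8.4585
Node d (S = 81): continuation = e^(−0.12)·[0.7536·38.7000 + 0.2464·95.4000] = 46.7165; exercise value = 63.0000 > continuation, so V_d = 63.0000 (exercise)
Node 0 (S = 135): continuation = e^(−0.12)·[0.7536·8.4585 + 0.2464·63.0000] = 19.4230; exercise value = 9.0000 ≤ continuation, so V_0 = 19.4230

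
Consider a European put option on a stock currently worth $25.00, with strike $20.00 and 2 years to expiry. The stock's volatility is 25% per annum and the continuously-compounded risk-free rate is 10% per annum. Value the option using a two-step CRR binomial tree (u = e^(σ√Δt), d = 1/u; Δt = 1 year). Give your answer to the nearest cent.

$0.50

CRR parameters: u = e^(σ√Δt) = e^(0.25·√1) = 1.2840, d = 1/u = 0.7788
Per-period rate: rΔt = 0.1·1 = 0.1, so R = e^0.1 = 1.1052
Risk-neutral probability p = (e^0.1 − 0.7788)/(1.2840 − 0.7788) = 0.3264/0.5052 = 0.6460
Terminal stock prices: S_uu = 41.22, S_ud = 25, S_dd = 15.16
Terminal payoffs (K − S): max(-21.22, 0) = 0, max(-5, 0) = 0, max(4.837, 0) = 4.837
Node u (S = 32.1): V_u = e^(−0.1)·[0.6460·0.0000 + 0.3540·0.0000] = 0.0000
Node d (S = 19.47): V_d = e^(−0.1)·[0.6460·0.0000 + 0.3540·4.8367] = 1.5493
Node 0 (S = 25): V_0 = e^(−0.1)·[0.6460·0.0000 + 0.3540·1.5493] = 0.4963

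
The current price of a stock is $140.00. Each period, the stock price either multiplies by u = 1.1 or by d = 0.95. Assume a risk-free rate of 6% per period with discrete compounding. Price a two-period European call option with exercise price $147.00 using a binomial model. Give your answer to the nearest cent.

Risk-neutral probability p = (1 + 0.06 − 0.95)/(1.1 − 0.95) = 0.1100/0.1500 = 0.7333
Terminal stock prices: S_uu = 169.4, S_ud = 146.3, S_dd = 126.3
Terminal payoffs (S − K): max(22.4, 0) = 22.4, max(-0.7, 0) = 0, max(-20.65, 0) = 0
Node u (S = 154): V_u = 1/1.06·[0.7333·22.4000 + 0.2667·0.0000] = 15.4969
Node d (S = 133): V_d = 1/1.06·[0.7333·0.0000 + 0.2667·0.0000] = 0.0000
Node 0 (S = 140): V_0 = 1/1.06·[0.7333·15.4969 + 0.2667·0.0000] = 10.7211

$10.72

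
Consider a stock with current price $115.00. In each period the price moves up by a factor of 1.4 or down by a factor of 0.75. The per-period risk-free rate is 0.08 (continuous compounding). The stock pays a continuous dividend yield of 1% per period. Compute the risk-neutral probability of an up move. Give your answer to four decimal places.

Per-period risk-free factor R = e^0.08 = 1.0833; dividend-adjusted growth = e^(0.08−0.01) = 1.0725.
Risk-neutral probability p = (1.0725 − 0.75)/(1.4 − 0.75) = 0.3225/0.6500 = 0.4962

p = 0.4962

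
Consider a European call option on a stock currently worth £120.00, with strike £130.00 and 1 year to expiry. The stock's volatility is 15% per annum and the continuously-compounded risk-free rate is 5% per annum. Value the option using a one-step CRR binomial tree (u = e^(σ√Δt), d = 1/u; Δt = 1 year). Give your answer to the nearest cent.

£5.67

CRR parameters: u = e^(σ√Δt) = e^(0.15·√1) = 1.1618, d = 1/u = 0.8607
Per-period rate: rΔt = 0.05·1 = 0.05, so R = e^0.05 = 1.0513
Risk-neutral probability p = (e^0.05 − 0.8607)/(1.1618 − 0.8607) = 0.1906/0.3011 = 0.6328
Terminal stock prices: S_u = 139.4, S_d = 103.3
Terminal payoffs (S − K): max(9.42, 0) = 9.42, max(-26.72, 0) = 0
Node 0 (S = 120): V_0 = e^(−0.05)·[0.6328·9.4201 + 0.3672·0.0000] = 5.6706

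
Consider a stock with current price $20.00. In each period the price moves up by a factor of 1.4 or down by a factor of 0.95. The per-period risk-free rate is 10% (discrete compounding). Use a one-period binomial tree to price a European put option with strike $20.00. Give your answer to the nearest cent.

Risk-neutral probability p = (1 + 0.1 − 0.95)/(1.4 − 0.95) = 0.1500/0.4500 = 0.3333
Terminal stock prices: S_u = 28, S_d = 19
Terminal payoffs (K − S): max(-8, 0) = 0, max(1, 0) = 1
Node 0 (S = 20): V_0 = 1/1.1·[0.3333·0.0000 + 0.6667·1.0000] = 0.6061

$0.61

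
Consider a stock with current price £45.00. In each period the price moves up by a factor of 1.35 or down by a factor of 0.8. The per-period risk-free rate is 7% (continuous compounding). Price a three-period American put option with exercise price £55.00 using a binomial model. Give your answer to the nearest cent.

Risk-neutral probability p = (e^0.07 − 0.8)/(1.35 − 0.8) = 0.2725/0.5500 = 0.4955
Terminal stock prices: S_uuu = 110.7, S_uud = 65.61, S_udd = 38.88, S_ddd = 23.04
Terminal payoffs (K − S): max(-55.72, 0) = 0, max(-10.61, 0) = 0, max(16.12, 0) = 16.12, max(31.96, 0) = 31.96
Node uu (S = 82.01): continuation = e^(−0.07)·[0.4955·0.0000 + 0.5045·0.0000] = 0.0000; exercise value = 0.0000 ≤ continuation, so V_uu = 0.0000
Node ud (S = 48.6): continuation = e^(−0.07)·[0.4955·0.0000 + 0.5045·16.1200] = 7.5832; exercise value = 6.4000 ≤ continuation, so V_ud = 7.5832
Node dd (S = 28.8): continuation = e^(−0.07)·[0.4955·16.1200 + 0.5045·31.9600] = 22.4817; exercise value = 26.2000 > continuation, so V_dd = 26.2000 (exercise)
Node u (S = 60.75): continuation = e^(−0.07)·[0.4955·0.0000 + 0.5045·7.5832] = 3.5673; exercise value = 0.0000 ≤ continuation, so V_u = 3.5673
Node d (S = 36): continuation = e^(−0.07)·[0.4955·7.5832 + 0.5045·26.2000] = 15.8283; exercise value = 19.0000 > continuation, so V_d = 19.0000 (exercise)
Node 0 (S = 45): continuation = e^(−0.07)·[0.4955·3.5673 + 0.5045·19.0000] = 10.5860; exercise value = 10.0000 ≤ continuation, so V_0 = 10.5860

£10.59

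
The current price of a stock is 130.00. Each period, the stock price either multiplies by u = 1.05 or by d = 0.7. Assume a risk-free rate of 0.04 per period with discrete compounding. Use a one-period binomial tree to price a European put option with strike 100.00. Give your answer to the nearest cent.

0.25

Risk-neutral probability p = (1 + 0.04 − 0.7)/(1.05 − 0.7) = 0.3400/0.3500 = 0.9714
Terminal stock prices: S_u = 136.5, S_d = 91
Terminal payoffs (K − S): max(-36.5, 0) = 0, max(9, 0) = 9
Node 0 (S = 130): V_0 = 1/1.04·[0.9714·0.0000 + 0.0286·9.0000] = 0.2473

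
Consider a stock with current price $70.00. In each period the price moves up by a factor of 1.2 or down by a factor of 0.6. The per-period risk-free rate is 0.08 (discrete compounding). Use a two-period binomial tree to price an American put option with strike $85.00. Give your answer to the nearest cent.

Risk-neutral probability p = (1 + 0.08 − 0.6)/(1.2 − 0.6) = 0.4800/0.6000 = 0.8000
Terminal stock prices: S_uu = 100.8, S_ud = 50.4, S_dd = 25.2
Terminal payoffs (K − S): max(-15.8, 0) = 0, max(34.6, 0) = 34.6, max(59.8, 0) = 59.8
Node u (S = 84): continuation = 1/1.08·[0.8000·0.0000 + 0.2000·34.6000] = 6.4074; exercise value = 1.0000 ≤ continuation, so V_u = 6.4074
Node d (S = 42): continuation = 1/1.08·[0.8000·34.6000 + 0.2000·59.8000] = 36.7037; exercise value = 43.0000 > continuation, so V_d = 43.0000 (exercise)
Node 0 (S = 70): continuation = 1/1.08·[0.8000·6.4074 + 0.2000·43.0000] = 12.7092; exercise value = 15.0000 > continuation, so V_0 = 15.0000 (exercise)

$15.00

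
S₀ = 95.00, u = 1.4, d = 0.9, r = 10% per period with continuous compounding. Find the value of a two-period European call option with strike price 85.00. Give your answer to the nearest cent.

27.70

Risk-neutral probability p = (e^0.1 − 0.9)/(1.4 − 0.9) = 0.2052/0.5000 = 0.4103
Terminal stock prices: S_uu = 186.2, S_ud = 119.7, S_dd = 76.95
Terminal payoffs (S − K): max(101.2, 0) = 101.2, max(34.7, 0) = 34.7, max(-8.05, 0) = 0
Node u (S = 133): V_u = e^(−0.1)·[0.4103·101.2000 + 0.5897·34.7000] = 56.0888
Node d (S = 85.5): V_d = e^(−0.1)·[0.4103·34.7000 + 0.5897·0.0000] = 12.8839
Node 0 (S = 95): V_0 = e^(−0.1)·[0.4103·56.0888 + 0.5897·12.8839] = 27.6995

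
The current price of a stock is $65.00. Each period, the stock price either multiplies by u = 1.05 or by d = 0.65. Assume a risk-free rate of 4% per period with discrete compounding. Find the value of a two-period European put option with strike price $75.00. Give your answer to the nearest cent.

Risk-neutral probability p = (1 + 0.04 − 0.65)/(1.05 − 0.65) = 0.3900/0.4000 = 0.9750
Terminal stock prices: S_uu = 71.66, S_ud = 44.36, S_dd = 27.46
Terminal payoffs (K − S): max(3.337, 0) = 3.337, max(30.64, 0) = 30.64, max(47.54, 0) = 47.54
Node u (S = 68.25): V_u = 1/1.04·[0.9750·3.3375 + 0.0250·30.6375] = 3.8654
Node d (S = 42.25): V_d = 1/1.04·[0.9750·30.6375 + 0.0250·47.5375] = 29.8654
Node 0 (S = 65): V_0 = 1/1.04·[0.9750·3.8654 + 0.0250·29.8654] = 4.3417

$4.34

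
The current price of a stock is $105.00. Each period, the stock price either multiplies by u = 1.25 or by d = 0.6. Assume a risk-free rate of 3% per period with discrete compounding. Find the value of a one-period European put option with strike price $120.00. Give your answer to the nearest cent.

$18.73

Risk-neutral probability p = (1 + 0.03 − 0.6)/(1.25 − 0.6) = 0.4300/0.6500 = 0.6615
Terminal stock prices: S_u = 131.2, S_d = 63
Terminal payoffs (K − S): max(-11.25, 0) = 0, max(57, 0) = 57
Node 0 (S = 105): V_0 = 1/1.03·[0.6615·0.0000 + 0.3385·57.0000] = 18.7304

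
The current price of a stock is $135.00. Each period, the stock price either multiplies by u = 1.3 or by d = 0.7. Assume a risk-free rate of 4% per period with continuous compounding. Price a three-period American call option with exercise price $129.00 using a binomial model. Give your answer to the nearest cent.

$38.63

Risk-neutral probability p = (e^0.04 − 0.7)/(1.3 − 0.7) = 0.3408/0.6000 = 0.5680
Terminal stock prices: S_uuu = 296.6, S_uud = 159.7, S_udd = 85.99, S_ddd = 46.3
Terminal payoffs (S − K): max(167.6, 0) = 167.6, max(30.71, 0) = 30.71, max(-43.01, 0) = 0, max(-82.7, 0) = 0
Node uu (S = 228.2): continuation = e^(−0.04)·[0.5680·167.5950 + 0.4320·30.7050] = 104.2082; exercise value = 99.1500 ≤ continuation, so V_uu = 104.2082
Node ud (S = 122.8): continuation = e^(−0.04)·[0.5680·30.7050 + 0.4320·0.0000] = 16.7571; exercise value = 0.0000 ≤ continuation, so V_ud = 16.7571
Node dd (S = 66.15): continuation = e^(−0.04)·[0.5680·0.0000 + 0.4320·0.0000] = 0.0000; exercise value = 0.0000 ≤ continuation, so V_dd = 0.0000
Node u (S = 175.5): continuation = e^(−0.04)·[0.5680·104.2082 + 0.4320·16.7571] = 63.8261; exercise value = 46.5000 ≤ continuation, so V_u = 63.8261
Node d (S = 94.5): continuation = e^(−0.04)·[0.5680·16.7571 + 0.4320·0.0000] = 9.1451; exercise value = 0.0000 ≤ continuation, so V_d = 9.1451
Node 0 (S = 135): continuation = e^(−0.04)·[0.5680·63.8261 + 0.4320·9.1451] = 38.6284; exercise value = 6.0000 ≤ continuation, so V_0 = 38.6284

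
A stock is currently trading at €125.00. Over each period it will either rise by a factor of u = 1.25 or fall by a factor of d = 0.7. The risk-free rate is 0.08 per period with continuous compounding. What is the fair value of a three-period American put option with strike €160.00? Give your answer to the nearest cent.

€35.00

Risk-neutral probability p = (e^0.08 − 0.7)/(1.25 − 0.7) = 0.3833/0.5500 = 0.6969
Terminal stock prices: S_uuu = 244.1, S_uud = 136.7, S_udd = 76.56, S_ddd = 42.87
Terminal payoffs (K − S): max(-84.14, 0) = 0, max(23.28, 0) = 23.28, max(83.44, 0) = 83.44, max(117.1, 0) = 117.1
Node uu (S = 195.3): continuation = e^(−0.08)·[0.6969·0.0000 + 0.3031·23.2812] = 6.5143; exercise value = 0.0000 ≤ continuation, so V_uu = 6.5143
Node ud (S = 109.4): continuation = e^(−0.08)·[0.6969·23.2812 + 0.3031·83.4375] = 38.3236; exercise value = 50.6250 > continuation, so V_ud = 50.6250 (exercise)
Node dd (S = 61.25): continuation = e^(−0.08)·[0.6969·83.4375 + 0.3031·117.1250] = 86.4486; exercise value = 98.7500 > continuation, so V_dd = 98.7500 (exercise)
Node u (S = 156.2): continuation = e^(−0.08)·[0.6969·6.5143 + 0.3031·50.6250] = 18.3561; exercise value = 3.7500 ≤ continuation, so V_u = 18.3561
Node d (S = 87.5): continuation = e^(−0.08)·[0.6969·50.6250 + 0.3031·98.7500] = 60.1986; exercise value = 72.5000 > continuation, so V_d = 72.5000 (exercise)
Node 0 (S = 125): continuation = e^(−0.08)·[0.6969·18.3561 + 0.3031·72.5000] = 32.0948; exercise value = 35.0000 > continuation, so V_0 = 35.0000 (exercise)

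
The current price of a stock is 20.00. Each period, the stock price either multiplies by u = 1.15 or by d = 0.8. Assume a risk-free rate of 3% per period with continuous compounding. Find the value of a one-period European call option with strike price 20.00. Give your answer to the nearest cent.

Risk-neutral probability p = (e^0.03 − 0.8)/(1.15 − 0.8) = 0.2305/0.3500 = 0.6584
Terminal stock prices: S_u = 23, S_d = 16
Terminal payoffs (S − K): max(3, 0) = 3, max(-4, 0) = 0
Node 0 (S = 20): V_0 = e^(−0.03)·[0.6584·3.0000 + 0.3416·0.0000] = 1.9169

1.92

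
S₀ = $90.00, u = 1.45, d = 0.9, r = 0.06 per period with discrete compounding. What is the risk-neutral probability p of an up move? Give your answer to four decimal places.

Risk-neutral probability p = (1 + 0.06 − 0.9)/(1.45 − 0.9) = 0.1600/0.5500 = 0.2909

p = 0.2909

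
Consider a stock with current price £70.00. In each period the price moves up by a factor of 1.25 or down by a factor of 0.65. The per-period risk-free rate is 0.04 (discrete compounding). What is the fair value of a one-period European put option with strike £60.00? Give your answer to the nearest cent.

Risk-neutral probability p = (1 + 0.04 − 0.65)/(1.25 − 0.65) = 0.3900/0.6000 = 0.6500
Terminal stock prices: S_u = 87.5, S_d = 45.5
Terminal payoffs (K − S): max(-27.5, 0) = 0, max(14.5, 0) = 14.5
Node 0 (S = 70): V_0 = 1/1.04·[0.6500·0.0000 + 0.3500·14.5000] = 4.8798

£4.88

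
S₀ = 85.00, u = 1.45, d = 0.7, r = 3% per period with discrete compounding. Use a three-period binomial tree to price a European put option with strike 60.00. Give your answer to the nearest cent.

4.96

Risk-neutral probability p = (1 + 0.03 − 0.7)/(1.45 − 0.7) = 0.3300/0.7500 = 0.4400
Terminal stock prices: S_uuu = 259.1, S_uud = 125.1, S_udd = 60.39, S_ddd = 29.15
Terminal payoffs (K − S): max(-199.1, 0) = 0, max(-65.1, 0) = 0, max(-0.3925, 0) = 0, max(30.85, 0) = 30.85
Node uu (S = 178.7): V_uu = 1/1.03·[0.4400·0.0000 + 0.5600·0.0000] = 0.0000
Node ud (S = 86.27): V_ud = 1/1.03·[0.4400·0.0000 + 0.5600·0.0000] = 0.0000
Node dd (S = 41.65): V_dd = 1/1.03·[0.4400·0.0000 + 0.5600·30.8450] = 16.7701
Node u (S = 123.2): V_u = 1/1.03·[0.4400·0.0000 + 0.5600·0.0000] = 0.0000
Node d (S = 59.5): V_d = 1/1.03·[0.4400·0.0000 + 0.5600·16.7701] = 9.1177
Node 0 (S = 85): V_0 = 1/1.03·[0.4400·0.0000 + 0.5600·9.1177] = 4.9572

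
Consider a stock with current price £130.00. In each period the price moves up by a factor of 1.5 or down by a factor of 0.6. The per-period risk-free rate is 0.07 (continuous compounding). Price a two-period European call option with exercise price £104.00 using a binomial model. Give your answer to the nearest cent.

£50.81

Risk-neutral probability p = (e^0.07 − 0.6)/(1.5 − 0.6) = 0.4725/0.9000 = 0.5250
Terminal stock prices: S_uu = 292.5, S_ud = 117, S_dd = 46.8
Terminal payoffs (S − K): max(188.5, 0) = 188.5, max(13, 0) = 13, max(-57.2, 0) = 0
Node u (S = 195): V_u = e^(−0.07)·[0.5250·188.5000 + 0.4750·13.0000] = 98.0310
Node d (S = 78): V_d = e^(−0.07)·[0.5250·13.0000 + 0.4750·0.0000] = 6.3637
Node 0 (S = 130): V_0 = e^(−0.07)·[0.5250·98.0310 + 0.4750·6.3637] = 50.8060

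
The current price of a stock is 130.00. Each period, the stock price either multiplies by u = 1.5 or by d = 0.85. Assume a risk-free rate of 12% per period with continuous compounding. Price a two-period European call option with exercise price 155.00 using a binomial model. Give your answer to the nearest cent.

Risk-neutral probability p = (e^0.12 − 0.85)/(1.5 − 0.85) = 0.2775/0.6500 = 0.4269
Terminal stock prices: S_uu = 292.5, S_ud = 165.8, S_dd = 93.92
Terminal payoffs (S − K): max(137.5, 0) = 137.5, max(10.75, 0) = 10.75, max(-61.08, 0) = 0
Node u (S = 195): V_u = e^(−0.12)·[0.4269·137.5000 + 0.5731·10.7500] = 57.5273
Node d (S = 110.5): V_d = e^(−0.12)·[0.4269·10.7500 + 0.5731·0.0000] = 4.0704
Node 0 (S = 130): V_0 = e^(−0.12)·[0.4269·57.5273 + 0.5731·4.0704] = 23.8512

23.85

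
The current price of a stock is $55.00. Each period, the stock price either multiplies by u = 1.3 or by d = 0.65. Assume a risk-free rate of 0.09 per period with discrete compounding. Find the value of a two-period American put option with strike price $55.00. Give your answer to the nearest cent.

$7.27

Risk-neutral probability p = (1 + 0.09 − 0.65)/(1.3 − 0.65) = 0.4400/0.6500 = 0.6769
Terminal stock prices: S_uu = 92.95, S_ud = 46.48, S_dd = 23.24
Terminal payoffs (K − S): max(-37.95, 0) = 0, max(8.525, 0) = 8.525, max(31.76, 0) = 31.76
Node u (S = 71.5): continuation = 1/1.09·[0.6769·0.0000 + 0.3231·8.5250] = 2.5268; exercise value = 0.0000 ≤ continuation, so V_u = 2.5268
Node d (S = 35.75): continuation = 1/1.09·[0.6769·8.5250 + 0.3231·31.7625] = 14.7087; exercise value = 19.2500 > continuation, so V_d = 19.2500 (exercise)
Node 0 (S = 55): continuation = 1/1.09·[0.6769·2.5268 + 0.3231·19.2500] = 7.2749; exercise value = 0.0000 ≤ continuation, so V_0 = 7.2749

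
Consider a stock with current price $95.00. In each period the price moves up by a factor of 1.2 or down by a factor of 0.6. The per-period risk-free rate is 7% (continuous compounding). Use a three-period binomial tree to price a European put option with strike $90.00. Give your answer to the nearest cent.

Risk-neutral probability p = (e^0.07 − 0.6)/(1.2 − 0.6) = 0.4725/0.6000 = 0.7875
Terminal stock prices: S_uuu = 164.2, S_uud = 82.08, S_udd = 41.04, S_ddd = 20.52
Terminal payoffs (K − S): max(-74.16, 0) = 0, max(7.92, 0) = 7.92, max(48.96, 0) = 48.96, max(69.48, 0) = 69.48
Node uu (S = 136.8): V_uu = e^(−0.07)·[0.7875·0.0000 + 0.2125·7.9200] = 1.5691
Node ud (S = 68.4): V_ud = e^(−0.07)·[0.7875·7.9200 + 0.2125·48.9600] = 15.5154
Node dd (S = 34.2): V_dd = e^(−0.07)·[0.7875·48.9600 + 0.2125·69.4800] = 49.7154
Node u (S = 114): V_u = e^(−0.07)·[0.7875·1.5691 + 0.2125·15.5154] = 4.2261
Node d (S = 57): V_d = e^(−0.07)·[0.7875·15.5154 + 0.2125·49.7154] = 21.2422
Node 0 (S = 95): V_0 = e^(−0.07)·[0.7875·4.2261 + 0.2125·21.2422] = 7.3116

$7.31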